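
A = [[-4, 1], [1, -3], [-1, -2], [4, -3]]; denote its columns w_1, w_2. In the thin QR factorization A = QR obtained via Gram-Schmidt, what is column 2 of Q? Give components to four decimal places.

q_1 = w_1/‖w_1‖ = (-4, 1, -1, 4)/5.8310 = (-0.6860, 0.1715, -0.1715, 0.6860).
r_{12} = q_1·w_2 = -2.9155.
u_2 = w_2 + 2.9155·q_1 = (-1.0000, -2.5000, -2.5000, -1.0000).
‖u_2‖ = 3.8079, so q_2 = (-0.2626, -0.6565, -0.6565, -0.2626).

q_2 = (-0.2626, -0.6565, -0.6565, -0.2626)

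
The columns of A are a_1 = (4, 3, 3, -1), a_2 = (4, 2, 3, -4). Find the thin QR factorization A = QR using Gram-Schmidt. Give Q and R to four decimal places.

a_1 = (4, 3, 3, -1); ‖a_1‖ = 5.9161, so e_1 = (0.6761, 0.5071, 0.5071, -0.1690).
e_1·a_2 = 0.6761·4 + 0.5071·2 + 0.5071·3 + (-0.1690)·(-4) = 5.9161.
u_2 = a_2 − 5.9161·e_1 = (0.0000, -1.0000, 0.0000, -3.0000).
‖u_2‖ = 3.1623, so e_2 = (0.0000, -0.3162, 0.0000, -0.9487).

Q = [[0.6761, 0.0000], [0.5071, -0.3162], [0.5071, 0.0000], [-0.1690, -0.9487]], R = [[5.9161, 5.9161], [0.0000, 3.1623]]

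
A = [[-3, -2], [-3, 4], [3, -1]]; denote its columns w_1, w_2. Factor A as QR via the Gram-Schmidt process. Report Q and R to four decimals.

w_1 = (-3, -3, 3); ‖w_1‖ = 5.1962, so q_1 = (-0.5774, -0.5774, 0.5774).
q_1·w_2 = (-0.5774)·(-2) + (-0.5774)·4 + 0.5774·(-1) = -1.7321.
u_2 = w_2 + 1.7321·q_1 = (-3.0000, 3.0000, 0.0000).
‖u_2‖ = 4.2426, so q_2 = (-0.7071, 0.7071, 0.0000).

Q = [[-0.5774, -0.7071], [-0.5774, 0.7071], [0.5774, 0.0000]], R = [[5.1962, -1.7321], [0.0000, 4.2426]]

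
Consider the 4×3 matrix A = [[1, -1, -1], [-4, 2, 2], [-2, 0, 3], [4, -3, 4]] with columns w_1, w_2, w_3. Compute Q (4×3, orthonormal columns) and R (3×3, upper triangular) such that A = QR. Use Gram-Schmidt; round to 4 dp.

Q = [[0.1644, -0.2998, -0.7441], [-0.6576, -0.1874, 0.4007], [-0.3288, -0.7869, -0.1431], [0.6576, -0.5058, 0.5151]], R = [[6.0828, -3.4524, 0.1644], [0.0000, 1.4426, -4.4589], [0.0000, 0.0000, 3.1766]]

q_1 = w_1/‖w_1‖ = (1, -4, -2, 4)/6.0828 = (0.1644, -0.6576, -0.3288, 0.6576).
r_{12} = q_1·w_2 = -3.4524.
u_2 = w_2 + 3.4524·q_1 = (-0.4324, -0.2703, -1.1351, -0.7297).
‖u_2‖ = 1.4426, so q_2 = (-0.2998, -0.1874, -0.7869, -0.5058).
r_{13} = q_1·w_3 = 0.1644; r_{23} = q_2·w_3 = -4.4589.
u_3 = w_3 − 0.1644·q_1 + 4.4589·q_2 = (-2.3636, 1.2727, -0.4545, 1.6364).
‖u_3‖ = 3.1766, so q_3 = (-0.7441, 0.4007, -0.1431, 0.5151).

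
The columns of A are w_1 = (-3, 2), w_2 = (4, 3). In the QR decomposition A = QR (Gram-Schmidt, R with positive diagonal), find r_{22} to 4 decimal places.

r_{22} = 4.7150

w_1 = (-3, 2); ‖w_1‖ = 3.6056, so e_1 = (-0.8321, 0.5547).
e_1·w_2 = (-0.8321)·4 + 0.5547·3 = -1.6641.
u_2 = w_2 + 1.6641·e_1 = (2.6154, 3.9231).
r_{22} = ‖u_2‖ = 4.7150.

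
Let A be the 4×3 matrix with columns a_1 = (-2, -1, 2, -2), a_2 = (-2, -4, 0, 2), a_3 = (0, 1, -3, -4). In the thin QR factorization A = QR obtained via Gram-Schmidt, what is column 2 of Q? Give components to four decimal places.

q_2 = (-0.2902, -0.7738, -0.1290, 0.5481)

a_1 = (-2, -1, 2, -2); ‖a_1‖ = 3.6056, so q_1 = (-0.5547, -0.2774, 0.5547, -0.5547).
q_1·a_2 = (-0.5547)·(-2) + (-0.2774)·(-4) + 0.5547·0 + (-0.5547)·2 = 1.1094.
u_2 = a_2 − 1.1094·q_1 = (-1.3846, -3.6923, -0.6154, 2.6154).
‖u_2‖ = 4.7717, so q_2 = (-0.2902, -0.7738, -0.1290, 0.5481).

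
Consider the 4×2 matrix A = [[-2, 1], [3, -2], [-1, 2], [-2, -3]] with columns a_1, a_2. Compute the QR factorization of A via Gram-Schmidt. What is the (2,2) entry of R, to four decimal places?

e_1 = a_1/‖a_1‖ = (-2, 3, -1, -2)/4.2426 = (-0.4714, 0.7071, -0.2357, -0.4714).
r_{12} = e_1·a_2 = -0.9428.
u_2 = a_2 + 0.9428·e_1 = (0.5556, -1.3333, 1.7778, -3.4444).
r_{22} = ‖u_2‖ = 4.1366.

r_{22} = 4.1366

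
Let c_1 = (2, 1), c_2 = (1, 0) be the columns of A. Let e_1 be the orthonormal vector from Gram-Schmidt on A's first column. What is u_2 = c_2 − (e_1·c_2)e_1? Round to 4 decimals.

c_1 = (2, 1); ‖c_1‖ = 2.2361, so e_1 = (0.8944, 0.4472).
e_1·c_2 = 0.8944·1 + 0.4472·0 = 0.8944.
u_2 = c_2 − 0.8944·e_1 = (0.2000, -0.4000).

u_2 = (0.2000, -0.4000)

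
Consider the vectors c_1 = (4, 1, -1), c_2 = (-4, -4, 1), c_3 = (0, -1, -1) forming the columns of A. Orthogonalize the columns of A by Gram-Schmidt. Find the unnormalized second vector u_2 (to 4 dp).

e_1 = c_1/‖c_1‖ = (4, 1, -1)/4.2426 = (0.9428, 0.2357, -0.2357).
r_{12} = e_1·c_2 = -4.9497.
u_2 = c_2 + 4.9497·e_1 = (0.6667, -2.8333, -0.1667).

u_2 = (0.6667, -2.8333, -0.1667)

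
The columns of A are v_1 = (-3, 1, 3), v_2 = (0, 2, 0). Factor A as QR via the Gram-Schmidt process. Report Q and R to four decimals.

v_1 = (-3, 1, 3); ‖v_1‖ = 4.3589, so q_1 = (-0.6882, 0.2294, 0.6882).
q_1·v_2 = (-0.6882)·0 + 0.2294·2 + 0.6882·0 = 0.4588.
u_2 = v_2 − 0.4588·q_1 = (0.3158, 1.8947, -0.3158).
‖u_2‖ = 1.9467, so q_2 = (0.1622, 0.9733, -0.1622).

Q = [[-0.6882, 0.1622], [0.2294, 0.9733], [0.6882, -0.1622]], R = [[4.3589, 0.4588], [0.0000, 1.9467]]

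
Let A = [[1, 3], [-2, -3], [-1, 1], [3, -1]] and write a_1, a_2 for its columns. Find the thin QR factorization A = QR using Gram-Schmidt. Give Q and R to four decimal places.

a_1 = (1, -2, -1, 3); ‖a_1‖ = 3.8730, so q_1 = (0.2582, -0.5164, -0.2582, 0.7746).
q_1·a_2 = 0.2582·3 + (-0.5164)·(-3) + (-0.2582)·1 + 0.7746·(-1) = 1.2910.
u_2 = a_2 − 1.2910·q_1 = (2.6667, -2.3333, 1.3333, -2.0000).
‖u_2‖ = 4.2817, so q_2 = (0.6228, -0.5449, 0.3114, -0.4671).

Q = [[0.2582, 0.6228], [-0.5164, -0.5449], [-0.2582, 0.3114], [0.7746, -0.4671]], R = [[3.8730, 1.2910], [0.0000, 4.2817]]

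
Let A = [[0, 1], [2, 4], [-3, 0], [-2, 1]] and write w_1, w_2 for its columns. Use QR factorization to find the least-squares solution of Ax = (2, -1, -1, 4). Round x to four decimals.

w_1 = (0, 2, -3, -2); ‖w_1‖ = 4.1231, so e_1 = (0.0000, 0.4851, -0.7276, -0.4851).
e_1·w_2 = 0.0000·1 + 0.4851·4 + (-0.7276)·0 + (-0.4851)·1 = 1.4552.
u_2 = w_2 − 1.4552·e_1 = (1.0000, 3.2941, 1.0588, 1.7059).
‖u_2‖ = 3.9853, so e_2 = (0.2509, 0.8266, 0.2657, 0.4280).
Qᵀb = (-1.6977, 1.1218).
Back-substitute: x_2 = 1.1218/3.9853 = 0.2815.
x_1 = (-1.6977 − 1.4552·0.2815)/4.1231 = -0.5111.

x = (-0.5111, 0.2815)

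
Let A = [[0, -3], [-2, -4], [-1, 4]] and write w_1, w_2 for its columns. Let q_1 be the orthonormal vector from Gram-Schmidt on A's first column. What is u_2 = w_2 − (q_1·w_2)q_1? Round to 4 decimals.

q_1 = w_1/‖w_1‖ = (0, -2, -1)/2.2361 = (0.0000, -0.8944, -0.4472).
r_{12} = q_1·w_2 = 1.7889.
u_2 = w_2 − 1.7889·q_1 = (-3.0000, -2.4000, 4.8000).

u_2 = (-3.0000, -2.4000, 4.8000)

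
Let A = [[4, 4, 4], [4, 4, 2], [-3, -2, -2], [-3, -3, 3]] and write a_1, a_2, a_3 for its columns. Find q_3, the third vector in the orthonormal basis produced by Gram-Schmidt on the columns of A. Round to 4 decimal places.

q_3 = (0.5231, 0.1107, 0.0000, 0.8450)

q_1 = a_1/‖a_1‖ = (4, 4, -3, -3)/7.0711 = (0.5657, 0.5657, -0.4243, -0.4243).
r_{12} = q_1·a_2 = 6.6468.
u_2 = a_2 − 6.6468·q_1 = (0.2400, 0.2400, 0.8200, -0.1800).
‖u_2‖ = 0.9055, so q_2 = (0.2650, 0.2650, 0.9055, -0.1988).
r_{13} = q_1·a_3 = 2.9698; r_{23} = q_2·a_3 = -0.8172.
u_3 = a_3 − 2.9698·q_1 + 0.8172·q_2 = (2.5366, 0.5366, 0.0000, 4.0976).
‖u_3‖ = 4.8489, so q_3 = (0.5231, 0.1107, 0.0000, 0.8450).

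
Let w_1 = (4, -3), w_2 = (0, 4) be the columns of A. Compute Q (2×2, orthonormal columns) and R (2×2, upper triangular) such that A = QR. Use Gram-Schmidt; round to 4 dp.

w_1 = (4, -3); ‖w_1‖ = 5.0000, so e_1 = (0.8000, -0.6000).
e_1·w_2 = 0.8000·0 + (-0.6000)·4 = -2.4000.
u_2 = w_2 + 2.4000·e_1 = (1.9200, 2.5600).
‖u_2‖ = 3.2000, so e_2 = (0.6000, 0.8000).

Q = [[0.8000, 0.6000], [-0.6000, 0.8000]], R = [[5.0000, -2.4000], [0.0000, 3.2000]]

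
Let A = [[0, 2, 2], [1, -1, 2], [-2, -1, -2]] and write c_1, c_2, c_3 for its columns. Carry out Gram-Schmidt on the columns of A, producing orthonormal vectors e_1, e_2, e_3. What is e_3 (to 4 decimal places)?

e_3 = (0.5571, 0.7428, 0.3714)

c_1 = (0, 1, -2); ‖c_1‖ = 2.2361, so e_1 = (0.0000, 0.4472, -0.8944).
e_1·c_2 = 0.0000·2 + 0.4472·(-1) + (-0.8944)·(-1) = 0.4472.
u_2 = c_2 − 0.4472·e_1 = (2.0000, -1.2000, -0.6000).
‖u_2‖ = 2.4083, so e_2 = (0.8305, -0.4983, -0.2491).
e_1·c_3 = 0.0000·2 + 0.4472·2 + (-0.8944)·(-2) = 2.6833; e_2·c_3 = 0.8305·2 + (-0.4983)·2 + (-0.2491)·(-2) = 1.1626.
u_3 = c_3 − 2.6833·e_1 − 1.1626·e_2 = (1.0345, 1.3793, 0.6897).
‖u_3‖ = 1.8570, so e_3 = (0.5571, 0.7428, 0.3714).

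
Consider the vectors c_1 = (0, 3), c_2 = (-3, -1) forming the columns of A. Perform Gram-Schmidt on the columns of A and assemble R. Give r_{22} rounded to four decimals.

c_1 = (0, 3); ‖c_1‖ = 3.0000, so q_1 = (0.0000, 1.0000).
q_1·c_2 = 0.0000·(-3) + 1.0000·(-1) = -1.0000.
u_2 = c_2 + 1.0000·q_1 = (-3.0000, 0.0000).
r_{22} = ‖u_2‖ = 3.0000.

r_{22} = 3.0000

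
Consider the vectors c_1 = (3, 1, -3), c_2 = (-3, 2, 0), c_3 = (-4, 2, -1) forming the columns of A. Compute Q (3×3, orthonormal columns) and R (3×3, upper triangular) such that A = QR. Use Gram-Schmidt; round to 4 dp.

Q = [[0.6882, -0.5869, -0.4264], [0.2294, 0.7337, -0.6396], [-0.6882, -0.3424, -0.6396]], R = [[4.3589, -1.6059, -1.6059], [0.0000, 3.2282, 4.1575], [0.0000, 0.0000, 1.0660]]

c_1 = (3, 1, -3); ‖c_1‖ = 4.3589, so q_1 = (0.6882, 0.2294, -0.6882).
q_1·c_2 = 0.6882·(-3) + 0.2294·2 + (-0.6882)·0 = -1.6059.
u_2 = c_2 + 1.6059·q_1 = (-1.8947, 2.3684, -1.1053).
‖u_2‖ = 3.2282, so q_2 = (-0.5869, 0.7337, -0.3424).
q_1·c_3 = 0.6882·(-4) + 0.2294·2 + (-0.6882)·(-1) = -1.6059; q_2·c_3 = (-0.5869)·(-4) + 0.7337·2 + (-0.3424)·(-1) = 4.1575.
u_3 = c_3 + 1.6059·q_1 − 4.1575·q_2 = (-0.4545, -0.6818, -0.6818).
‖u_3‖ = 1.0660, so q_3 = (-0.4264, -0.6396, -0.6396).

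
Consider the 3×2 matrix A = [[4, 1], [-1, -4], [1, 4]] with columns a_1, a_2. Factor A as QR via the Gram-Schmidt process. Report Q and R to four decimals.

Q = [[0.9428, -0.3333], [-0.2357, -0.6667], [0.2357, 0.6667]], R = [[4.2426, 2.8284], [0.0000, 5.0000]]

a_1 = (4, -1, 1); ‖a_1‖ = 4.2426, so e_1 = (0.9428, -0.2357, 0.2357).
e_1·a_2 = 0.9428·1 + (-0.2357)·(-4) + 0.2357·4 = 2.8284.
u_2 = a_2 − 2.8284·e_1 = (-1.6667, -3.3333, 3.3333).
‖u_2‖ = 5.0000, so e_2 = (-0.3333, -0.6667, 0.6667).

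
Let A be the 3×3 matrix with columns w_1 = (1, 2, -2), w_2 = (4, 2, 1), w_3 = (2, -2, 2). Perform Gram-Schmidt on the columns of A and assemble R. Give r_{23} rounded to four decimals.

r_{23} = 2.4254

q_1 = w_1/‖w_1‖ = (1, 2, -2)/3.0000 = (0.3333, 0.6667, -0.6667).
r_{12} = q_1·w_2 = 2.0000.
u_2 = w_2 − 2.0000·q_1 = (3.3333, 0.6667, 2.3333).
‖u_2‖ = 4.1231, so q_2 = (0.8085, 0.1617, 0.5659).
r_{23} = q_2·w_3 = 2.4254.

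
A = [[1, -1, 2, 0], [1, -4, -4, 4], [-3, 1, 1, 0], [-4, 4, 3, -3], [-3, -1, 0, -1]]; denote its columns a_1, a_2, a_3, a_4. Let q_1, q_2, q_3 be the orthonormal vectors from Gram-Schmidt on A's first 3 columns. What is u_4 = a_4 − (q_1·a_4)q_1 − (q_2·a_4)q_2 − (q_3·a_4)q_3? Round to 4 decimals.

a_1 = (1, 1, -3, -4, -3); ‖a_1‖ = 6.0000, so q_1 = (0.1667, 0.1667, -0.5000, -0.6667, -0.5000).
q_1·a_2 = 0.1667·(-1) + 0.1667·(-4) + (-0.5000)·1 + (-0.6667)·4 + (-0.5000)·(-1) = -3.5000.
u_2 = a_2 + 3.5000·q_1 = (-0.4167, -3.4167, -0.7500, 1.6667, -2.7500).
‖u_2‖ = 4.7697, so q_2 = (-0.0874, -0.7163, -0.1572, 0.3494, -0.5766).
q_1·a_3 = 0.1667·2 + 0.1667·(-4) + (-0.5000)·1 + (-0.6667)·3 + (-0.5000)·0 = -2.8333; q_2·a_3 = (-0.0874)·2 + (-0.7163)·(-4) + (-0.1572)·1 + 0.3494·3 + (-0.5766)·0 = 3.5816.
u_3 = a_3 + 2.8333·q_1 − 3.5816·q_2 = (2.7851, -0.9621, 0.1465, -0.1404, 0.6484).
‖u_3‖ = 3.0239, so q_3 = (0.9210, -0.3182, 0.0485, -0.0464, 0.2144).
q_1·a_4 = 0.1667·0 + 0.1667·4 + (-0.5000)·0 + (-0.6667)·(-3) + (-0.5000)·(-1) = 3.1667; q_2·a_4 = (-0.0874)·0 + (-0.7163)·4 + (-0.1572)·0 + 0.3494·(-3) + (-0.5766)·(-1) = -3.3370; q_3·a_4 = 0.9210·0 + (-0.3182)·4 + 0.0485·0 + (-0.0464)·(-3) + 0.2144·(-1) = -1.3478.
u_4 = a_4 − 3.1667·q_1 + 3.3370·q_2 + 1.3478·q_3 = (0.4221, 0.6530, 1.1239, 0.2146, -1.0517).

u_4 = (0.4221, 0.6530, 1.1239, 0.2146, -1.0517)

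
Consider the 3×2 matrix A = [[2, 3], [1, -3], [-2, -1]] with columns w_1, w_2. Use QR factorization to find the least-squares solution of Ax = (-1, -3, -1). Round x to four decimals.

w_1 = (2, 1, -2); ‖w_1‖ = 3.0000, so q_1 = (0.6667, 0.3333, -0.6667).
q_1·w_2 = 0.6667·3 + 0.3333·(-3) + (-0.6667)·(-1) = 1.6667.
u_2 = w_2 − 1.6667·q_1 = (1.8889, -3.5556, 0.1111).
‖u_2‖ = 4.0277, so q_2 = (0.4690, -0.8828, 0.0276).
Qᵀb = (-1.0000, 2.1518).
Back-substitute: x_2 = 2.1518/4.0277 = 0.5342.
x_1 = (-1.0000 − 1.6667·0.5342)/3.0000 = -0.6301.

x = (-0.6301, 0.5342)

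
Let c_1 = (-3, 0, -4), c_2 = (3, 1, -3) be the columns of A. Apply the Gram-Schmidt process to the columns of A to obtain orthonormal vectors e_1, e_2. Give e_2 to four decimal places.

e_1 = c_1/‖c_1‖ = (-3, 0, -4)/5.0000 = (-0.6000, 0.0000, -0.8000).
r_{12} = e_1·c_2 = 0.6000.
u_2 = c_2 − 0.6000·e_1 = (3.3600, 1.0000, -2.5200).
‖u_2‖ = 4.3174, so e_2 = (0.7782, 0.2316, -0.5837).

e_2 = (0.7782, 0.2316, -0.5837)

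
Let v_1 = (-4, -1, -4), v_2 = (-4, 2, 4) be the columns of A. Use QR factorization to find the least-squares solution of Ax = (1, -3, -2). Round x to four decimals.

x = (0.1824, -0.4899)

q_1 = v_1/‖v_1‖ = (-4, -1, -4)/5.7446 = (-0.6963, -0.1741, -0.6963).
r_{12} = q_1·v_2 = -0.3482.
u_2 = v_2 + 0.3482·q_1 = (-4.2424, 1.9394, 3.7576).
‖u_2‖ = 5.9899, so q_2 = (-0.7083, 0.3238, 0.6273).
Qᵀb = (1.2185, -2.9342).
Back-substitute: x_2 = -2.9342/5.9899 = -0.4899.
x_1 = (1.2185 + 0.3482·(-0.4899))/5.7446 = 0.1824.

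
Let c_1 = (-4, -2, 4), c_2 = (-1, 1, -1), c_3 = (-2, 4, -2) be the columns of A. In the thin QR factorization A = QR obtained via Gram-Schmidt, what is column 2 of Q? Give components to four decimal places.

c_1 = (-4, -2, 4); ‖c_1‖ = 6.0000, so e_1 = (-0.6667, -0.3333, 0.6667).
e_1·c_2 = (-0.6667)·(-1) + (-0.3333)·1 + 0.6667·(-1) = -0.3333.
u_2 = c_2 + 0.3333·e_1 = (-1.2222, 0.8889, -0.7778).
‖u_2‖ = 1.6997, so e_2 = (-0.7191, 0.5230, -0.4576).

e_2 = (-0.7191, 0.5230, -0.4576)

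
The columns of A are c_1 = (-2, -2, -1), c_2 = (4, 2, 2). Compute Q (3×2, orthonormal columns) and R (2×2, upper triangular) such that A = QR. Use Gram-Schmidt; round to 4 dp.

c_1 = (-2, -2, -1); ‖c_1‖ = 3.0000, so q_1 = (-0.6667, -0.6667, -0.3333).
q_1·c_2 = (-0.6667)·4 + (-0.6667)·2 + (-0.3333)·2 = -4.6667.
u_2 = c_2 + 4.6667·q_1 = (0.8889, -1.1111, 0.4444).
‖u_2‖ = 1.4907, so q_2 = (0.5963, -0.7454, 0.2981).

Q = [[-0.6667, 0.5963], [-0.6667, -0.7454], [-0.3333, 0.2981]], R = [[3.0000, -4.6667], [0.0000, 1.4907]]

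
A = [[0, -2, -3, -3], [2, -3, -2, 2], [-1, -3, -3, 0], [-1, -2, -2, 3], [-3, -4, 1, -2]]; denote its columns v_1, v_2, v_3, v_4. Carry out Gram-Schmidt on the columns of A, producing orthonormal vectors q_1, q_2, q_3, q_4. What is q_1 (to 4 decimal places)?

q_1 = (0.0000, 0.5164, -0.2582, -0.2582, -0.7746)

v_1 = (0, 2, -1, -1, -3); ‖v_1‖ = 3.8730, so q_1 = (0.0000, 0.5164, -0.2582, -0.2582, -0.7746).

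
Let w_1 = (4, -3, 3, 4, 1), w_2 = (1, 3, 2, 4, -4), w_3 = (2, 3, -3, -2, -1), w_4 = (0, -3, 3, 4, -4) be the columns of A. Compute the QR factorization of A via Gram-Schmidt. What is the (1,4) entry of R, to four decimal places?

r_{14} = 4.2008

w_1 = (4, -3, 3, 4, 1); ‖w_1‖ = 7.1414, so e_1 = (0.5601, -0.4201, 0.4201, 0.5601, 0.1400).
r_{14} = e_1·w_4 = 4.2008.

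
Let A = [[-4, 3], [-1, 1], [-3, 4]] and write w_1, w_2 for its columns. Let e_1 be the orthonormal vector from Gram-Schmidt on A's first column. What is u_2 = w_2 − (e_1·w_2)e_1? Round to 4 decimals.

u_2 = (-0.8462, 0.0385, 1.1154)

w_1 = (-4, -1, -3); ‖w_1‖ = 5.0990, so e_1 = (-0.7845, -0.1961, -0.5883).
e_1·w_2 = (-0.7845)·3 + (-0.1961)·1 + (-0.5883)·4 = -4.9029.
u_2 = w_2 + 4.9029·e_1 = (-0.8462, 0.0385, 1.1154).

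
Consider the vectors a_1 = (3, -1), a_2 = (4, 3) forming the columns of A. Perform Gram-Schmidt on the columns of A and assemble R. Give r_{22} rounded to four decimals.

r_{22} = 4.1110

e_1 = a_1/‖a_1‖ = (3, -1)/3.1623 = (0.9487, -0.3162).
r_{12} = e_1·a_2 = 2.8460.
u_2 = a_2 − 2.8460·e_1 = (1.3000, 3.9000).
r_{22} = ‖u_2‖ = 4.1110.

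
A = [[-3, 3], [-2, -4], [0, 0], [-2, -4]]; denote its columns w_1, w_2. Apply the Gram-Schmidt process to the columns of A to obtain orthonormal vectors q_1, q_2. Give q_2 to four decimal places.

w_1 = (-3, -2, 0, -2); ‖w_1‖ = 4.1231, so q_1 = (-0.7276, -0.4851, 0.0000, -0.4851).
q_1·w_2 = (-0.7276)·3 + (-0.4851)·(-4) + 0.0000·0 + (-0.4851)·(-4) = 1.6977.
u_2 = w_2 − 1.6977·q_1 = (4.2353, -3.1765, 0.0000, -3.1765).
‖u_2‖ = 6.1739, so q_2 = (0.6860, -0.5145, 0.0000, -0.5145).

q_2 = (0.6860, -0.5145, 0.0000, -0.5145)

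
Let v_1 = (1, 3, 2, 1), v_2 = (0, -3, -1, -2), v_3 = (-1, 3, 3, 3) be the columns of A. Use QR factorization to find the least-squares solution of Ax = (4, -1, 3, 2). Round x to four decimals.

x = (1.7576, 1.9697, 0.4848)

q_1 = v_1/‖v_1‖ = (1, 3, 2, 1)/3.8730 = (0.2582, 0.7746, 0.5164, 0.2582).
r_{12} = q_1·v_2 = -3.3566.
u_2 = v_2 + 3.3566·q_1 = (0.8667, -0.4000, 0.7333, -1.1333).
‖u_2‖ = 1.6533, so q_2 = (0.5242, -0.2419, 0.4436, -0.6855).
r_{13} = q_1·v_3 = 4.3894; r_{23} = q_2·v_3 = -1.9759.
u_3 = v_3 − 4.3894·q_1 + 1.9759·q_2 = (-1.0976, -0.8780, 1.6098, 0.5122).
‖u_3‖ = 2.1976, so q_3 = (-0.4994, -0.3996, 0.7325, 0.2331).
Qᵀb = (2.3238, 2.2985, 1.0655).
Back-substitute: x_3 = 1.0655/2.1976 = 0.4848.
x_2 = (2.2985 + 1.9759·0.4848)/1.6533 = 1.9697.
x_1 = (2.3238 + 3.3566·1.9697 − 4.3894·0.4848)/3.8730 = 1.7576.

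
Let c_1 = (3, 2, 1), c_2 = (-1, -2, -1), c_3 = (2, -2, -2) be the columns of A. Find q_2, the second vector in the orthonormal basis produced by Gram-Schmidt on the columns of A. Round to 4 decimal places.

q_1 = c_1/‖c_1‖ = (3, 2, 1)/3.7417 = (0.8018, 0.5345, 0.2673).
r_{12} = q_1·c_2 = -2.1381.
u_2 = c_2 + 2.1381·q_1 = (0.7143, -0.8571, -0.4286).
‖u_2‖ = 1.1952, so q_2 = (0.5976, -0.7171, -0.3586).

q_2 = (0.5976, -0.7171, -0.3586)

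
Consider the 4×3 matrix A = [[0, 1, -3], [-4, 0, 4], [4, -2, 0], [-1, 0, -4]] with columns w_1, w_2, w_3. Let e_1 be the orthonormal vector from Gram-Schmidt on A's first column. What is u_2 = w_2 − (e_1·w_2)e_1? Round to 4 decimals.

w_1 = (0, -4, 4, -1); ‖w_1‖ = 5.7446, so e_1 = (0.0000, -0.6963, 0.6963, -0.1741).
e_1·w_2 = 0.0000·1 + (-0.6963)·0 + 0.6963·(-2) + (-0.1741)·0 = -1.3926.
u_2 = w_2 + 1.3926·e_1 = (1.0000, -0.9697, -1.0303, -0.2424).

u_2 = (1.0000, -0.9697, -1.0303, -0.2424)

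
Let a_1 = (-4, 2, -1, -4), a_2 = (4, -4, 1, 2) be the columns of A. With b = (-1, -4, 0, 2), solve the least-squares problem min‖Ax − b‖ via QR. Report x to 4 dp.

x = (0.3000, 0.7000)

e_1 = a_1/‖a_1‖ = (-4, 2, -1, -4)/6.0828 = (-0.6576, 0.3288, -0.1644, -0.6576).
r_{12} = e_1·a_2 = -5.4252.
u_2 = a_2 + 5.4252·e_1 = (0.4324, -2.2162, 0.1081, -1.5676).
‖u_2‖ = 2.7509, so e_2 = (0.1572, -0.8056, 0.0393, -0.5698).
Qᵀb = (-1.9728, 1.9256).
Back-substitute: x_2 = 1.9256/2.7509 = 0.7000.
x_1 = (-1.9728 + 5.4252·0.7000)/6.0828 = 0.3000.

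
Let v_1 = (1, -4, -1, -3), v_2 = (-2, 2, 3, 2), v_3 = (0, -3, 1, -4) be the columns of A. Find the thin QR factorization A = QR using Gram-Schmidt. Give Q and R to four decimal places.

q_1 = v_1/‖v_1‖ = (1, -4, -1, -3)/5.1962 = (0.1925, -0.7698, -0.1925, -0.5774).
r_{12} = q_1·v_2 = -3.6566.
u_2 = v_2 + 3.6566·q_1 = (-1.2963, -0.8148, 2.2963, -0.1111).
‖u_2‖ = 2.7622, so q_2 = (-0.4693, -0.2950, 0.8313, -0.0402).
r_{13} = q_1·v_3 = 4.4264; r_{23} = q_2·v_3 = 1.8772.
u_3 = v_3 − 4.4264·q_1 − 1.8772·q_2 = (0.0291, 0.9612, 0.2913, -1.3689).
‖u_3‖ = 1.6981, so q_3 = (0.0172, 0.5660, 0.1715, -0.8062).

Q = [[0.1925, -0.4693, 0.0172], [-0.7698, -0.2950, 0.5660], [-0.1925, 0.8313, 0.1715], [-0.5774, -0.0402, -0.8062]], R = [[5.1962, -3.6566, 4.4264], [0.0000, 2.7622, 1.8772], [0.0000, 0.0000, 1.6981]]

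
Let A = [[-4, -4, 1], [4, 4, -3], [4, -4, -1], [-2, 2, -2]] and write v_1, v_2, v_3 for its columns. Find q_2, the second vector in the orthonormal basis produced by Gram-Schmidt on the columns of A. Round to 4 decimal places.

q_2 = (-0.4385, 0.4385, -0.7016, 0.3508)

q_1 = v_1/‖v_1‖ = (-4, 4, 4, -2)/7.2111 = (-0.5547, 0.5547, 0.5547, -0.2774).
r_{12} = q_1·v_2 = 1.6641.
u_2 = v_2 − 1.6641·q_1 = (-3.0769, 3.0769, -4.9231, 2.4615).
‖u_2‖ = 7.0165, so q_2 = (-0.4385, 0.4385, -0.7016, 0.3508).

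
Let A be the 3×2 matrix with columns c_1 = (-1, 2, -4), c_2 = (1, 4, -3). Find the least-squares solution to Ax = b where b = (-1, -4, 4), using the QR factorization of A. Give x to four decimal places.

c_1 = (-1, 2, -4); ‖c_1‖ = 4.5826, so q_1 = (-0.2182, 0.4364, -0.8729).
q_1·c_2 = (-0.2182)·1 + 0.4364·4 + (-0.8729)·(-3) = 4.1461.
u_2 = c_2 − 4.1461·q_1 = (1.9048, 2.1905, 0.6190).
‖u_2‖ = 2.9681, so q_2 = (0.6417, 0.7380, 0.2086).
Qᵀb = (-5.0190, -2.7595).
Back-substitute: x_2 = -2.7595/2.9681 = -0.9297.
x_1 = (-5.0190 − 4.1461·(-0.9297))/4.5826 = -0.2541.

x = (-0.2541, -0.9297)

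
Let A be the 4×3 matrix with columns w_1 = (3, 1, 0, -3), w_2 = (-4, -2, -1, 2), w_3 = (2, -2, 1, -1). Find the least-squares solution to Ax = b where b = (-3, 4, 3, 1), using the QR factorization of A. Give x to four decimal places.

x = (-1.3267, -1.2653, -1.1570)

w_1 = (3, 1, 0, -3); ‖w_1‖ = 4.3589, so e_1 = (0.6882, 0.2294, 0.0000, -0.6882).
e_1·w_2 = 0.6882·(-4) + 0.2294·(-2) + 0.0000·(-1) + (-0.6882)·2 = -4.5883.
u_2 = w_2 + 4.5883·e_1 = (-0.8421, -0.9474, -1.0000, -1.1579).
‖u_2‖ = 1.9868, so e_2 = (-0.4239, -0.4768, -0.5033, -0.5828).
e_1·w_3 = 0.6882·2 + 0.2294·(-2) + 0.0000·1 + (-0.6882)·(-1) = 1.6059; e_2·w_3 = (-0.4239)·2 + (-0.4768)·(-2) + (-0.5033)·1 + (-0.5828)·(-1) = 0.1854.
u_3 = w_3 − 1.6059·e_1 − 0.1854·e_2 = (0.9733, -2.2800, 1.0933, 0.2133).
‖u_3‖ = 2.7178, so e_3 = (0.3581, -0.8389, 0.4023, 0.0785).
Qᵀb = (-1.8353, -2.7285, -3.1447).
Back-substitute: x_3 = -3.1447/2.7178 = -1.1570.
x_2 = (-2.7285 − 0.1854·(-1.1570))/1.9868 = -1.2653.
x_1 = (-1.8353 + 4.5883·(-1.2653) − 1.6059·(-1.1570))/4.3589 = -1.3267.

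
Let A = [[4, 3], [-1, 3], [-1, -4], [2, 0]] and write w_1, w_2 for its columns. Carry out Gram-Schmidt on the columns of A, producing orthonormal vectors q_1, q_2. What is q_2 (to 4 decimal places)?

w_1 = (4, -1, -1, 2); ‖w_1‖ = 4.6904, so q_1 = (0.8528, -0.2132, -0.2132, 0.4264).
q_1·w_2 = 0.8528·3 + (-0.2132)·3 + (-0.2132)·(-4) + 0.4264·0 = 2.7716.
u_2 = w_2 − 2.7716·q_1 = (0.6364, 3.5909, -3.4091, -1.1818).
‖u_2‖ = 5.1301, so q_2 = (0.1240, 0.7000, -0.6645, -0.2304).

q_2 = (0.1240, 0.7000, -0.6645, -0.2304)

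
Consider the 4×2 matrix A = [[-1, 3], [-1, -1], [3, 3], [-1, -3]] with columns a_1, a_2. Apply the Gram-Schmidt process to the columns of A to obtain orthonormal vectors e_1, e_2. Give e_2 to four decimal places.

e_2 = (0.8644, -0.0376, 0.1127, -0.4886)

e_1 = a_1/‖a_1‖ = (-1, -1, 3, -1)/3.4641 = (-0.2887, -0.2887, 0.8660, -0.2887).
r_{12} = e_1·a_2 = 2.8868.
u_2 = a_2 − 2.8868·e_1 = (3.8333, -0.1667, 0.5000, -2.1667).
‖u_2‖ = 4.4347, so e_2 = (0.8644, -0.0376, 0.1127, -0.4886).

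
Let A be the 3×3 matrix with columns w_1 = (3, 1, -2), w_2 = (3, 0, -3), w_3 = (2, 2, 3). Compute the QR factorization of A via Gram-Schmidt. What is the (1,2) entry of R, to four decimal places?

r_{12} = 4.0089

w_1 = (3, 1, -2); ‖w_1‖ = 3.7417, so e_1 = (0.8018, 0.2673, -0.5345).
r_{12} = e_1·w_2 = 4.0089.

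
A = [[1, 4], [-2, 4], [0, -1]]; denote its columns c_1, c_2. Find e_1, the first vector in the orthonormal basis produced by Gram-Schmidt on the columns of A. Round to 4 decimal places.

c_1 = (1, -2, 0); ‖c_1‖ = 2.2361, so e_1 = (0.4472, -0.8944, 0.0000).

e_1 = (0.4472, -0.8944, 0.0000)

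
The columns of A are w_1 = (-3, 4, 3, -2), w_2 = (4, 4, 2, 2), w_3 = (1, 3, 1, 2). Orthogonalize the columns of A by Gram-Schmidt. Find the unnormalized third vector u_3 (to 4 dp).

u_3 = (-0.7439, 0.3693, -0.4420, 1.1914)

w_1 = (-3, 4, 3, -2); ‖w_1‖ = 6.1644, so q_1 = (-0.4867, 0.6489, 0.4867, -0.3244).
q_1·w_2 = (-0.4867)·4 + 0.6489·4 + 0.4867·2 + (-0.3244)·2 = 0.9733.
u_2 = w_2 − 0.9733·q_1 = (4.4737, 3.3684, 1.5263, 2.3158).
‖u_2‖ = 6.2492, so q_2 = (0.7159, 0.5390, 0.2442, 0.3706).
q_1·w_3 = (-0.4867)·1 + 0.6489·3 + 0.4867·1 + (-0.3244)·2 = 1.2978; q_2·w_3 = 0.7159·1 + 0.5390·3 + 0.2442·1 + 0.3706·2 = 3.3183.
u_3 = w_3 − 1.2978·q_1 − 3.3183·q_2 = (-0.7439, 0.3693, -0.4420, 1.1914).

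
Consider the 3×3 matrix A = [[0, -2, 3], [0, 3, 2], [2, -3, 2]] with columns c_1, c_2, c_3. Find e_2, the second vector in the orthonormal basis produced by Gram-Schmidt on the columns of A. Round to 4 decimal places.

e_2 = (-0.5547, 0.8321, 0.0000)

c_1 = (0, 0, 2); ‖c_1‖ = 2.0000, so e_1 = (0.0000, 0.0000, 1.0000).
e_1·c_2 = 0.0000·(-2) + 0.0000·3 + 1.0000·(-3) = -3.0000.
u_2 = c_2 + 3.0000·e_1 = (-2.0000, 3.0000, 0.0000).
‖u_2‖ = 3.6056, so e_2 = (-0.5547, 0.8321, 0.0000).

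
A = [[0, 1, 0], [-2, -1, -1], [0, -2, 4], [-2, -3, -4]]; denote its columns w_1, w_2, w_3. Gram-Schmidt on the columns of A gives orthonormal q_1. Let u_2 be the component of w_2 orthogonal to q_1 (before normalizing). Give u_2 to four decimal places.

u_2 = (1.0000, 1.0000, -2.0000, -1.0000)

q_1 = w_1/‖w_1‖ = (0, -2, 0, -2)/2.8284 = (0.0000, -0.7071, 0.0000, -0.7071).
r_{12} = q_1·w_2 = 2.8284.
u_2 = w_2 − 2.8284·q_1 = (1.0000, 1.0000, -2.0000, -1.0000).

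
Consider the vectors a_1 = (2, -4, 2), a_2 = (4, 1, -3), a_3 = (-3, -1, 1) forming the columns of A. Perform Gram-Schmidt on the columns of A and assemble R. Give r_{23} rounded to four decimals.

a_1 = (2, -4, 2); ‖a_1‖ = 4.8990, so e_1 = (0.4082, -0.8165, 0.4082).
e_1·a_2 = 0.4082·4 + (-0.8165)·1 + 0.4082·(-3) = -0.4082.
u_2 = a_2 + 0.4082·e_1 = (4.1667, 0.6667, -2.8333).
‖u_2‖ = 5.0827, so e_2 = (0.8198, 0.1312, -0.5575).
r_{23} = e_2·a_3 = -3.1480.

r_{23} = -3.1480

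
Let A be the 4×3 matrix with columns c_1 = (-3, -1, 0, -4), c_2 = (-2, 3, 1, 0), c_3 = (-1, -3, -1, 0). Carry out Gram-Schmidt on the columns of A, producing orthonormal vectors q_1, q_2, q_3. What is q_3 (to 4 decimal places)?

c_1 = (-3, -1, 0, -4); ‖c_1‖ = 5.0990, so q_1 = (-0.5883, -0.1961, 0.0000, -0.7845).
q_1·c_2 = (-0.5883)·(-2) + (-0.1961)·3 + 0.0000·1 + (-0.7845)·0 = 0.5883.
u_2 = c_2 − 0.5883·q_1 = (-1.6538, 3.1154, 1.0000, 0.4615).
‖u_2‖ = 3.6951, so q_2 = (-0.4476, 0.8431, 0.2706, 0.1249).
q_1·c_3 = (-0.5883)·(-1) + (-0.1961)·(-3) + 0.0000·(-1) + (-0.7845)·0 = 1.1767; q_2·c_3 = (-0.4476)·(-1) + 0.8431·(-3) + 0.2706·(-1) + 0.1249·0 = -2.3524.
u_3 = c_3 − 1.1767·q_1 + 2.3524·q_2 = (-1.3606, -0.7859, -0.3634, 1.2169).
‖u_3‖ = 2.0203, so q_3 = (-0.6734, -0.3890, -0.1799, 0.6023).

q_3 = (-0.6734, -0.3890, -0.1799, 0.6023)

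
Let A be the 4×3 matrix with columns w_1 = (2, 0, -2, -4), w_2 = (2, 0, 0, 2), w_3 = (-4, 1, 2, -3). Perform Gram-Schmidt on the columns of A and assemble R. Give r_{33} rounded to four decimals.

w_1 = (2, 0, -2, -4); ‖w_1‖ = 4.8990, so e_1 = (0.4082, 0.0000, -0.4082, -0.8165).
e_1·w_2 = 0.4082·2 + 0.0000·0 + (-0.4082)·0 + (-0.8165)·2 = -0.8165.
u_2 = w_2 + 0.8165·e_1 = (2.3333, 0.0000, -0.3333, 1.3333).
‖u_2‖ = 2.7080, so e_2 = (0.8616, 0.0000, -0.1231, 0.4924).
e_1·w_3 = 0.4082·(-4) + 0.0000·1 + (-0.4082)·2 + (-0.8165)·(-3) = 0.0000; e_2·w_3 = 0.8616·(-4) + 0.0000·1 + (-0.1231)·2 + 0.4924·(-3) = -5.1698.
u_3 = w_3 − 0.0000·e_1 + 5.1698·e_2 = (0.4545, 1.0000, 1.3636, -0.4545).
r_{33} = ‖u_3‖ = 1.8091.

r_{33} = 1.8091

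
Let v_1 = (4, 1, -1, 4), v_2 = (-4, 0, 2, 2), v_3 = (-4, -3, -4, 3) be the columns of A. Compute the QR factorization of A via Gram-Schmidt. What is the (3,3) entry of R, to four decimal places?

r_{33} = 6.4470

v_1 = (4, 1, -1, 4); ‖v_1‖ = 5.8310, so q_1 = (0.6860, 0.1715, -0.1715, 0.6860).
q_1·v_2 = 0.6860·(-4) + 0.1715·0 + (-0.1715)·2 + 0.6860·2 = -1.7150.
u_2 = v_2 + 1.7150·q_1 = (-2.8235, 0.2941, 1.7059, 3.1765).
‖u_2‖ = 4.5890, so q_2 = (-0.6153, 0.0641, 0.3717, 0.6922).
q_1·v_3 = 0.6860·(-4) + 0.1715·(-3) + (-0.1715)·(-4) + 0.6860·3 = -0.5145; q_2·v_3 = (-0.6153)·(-4) + 0.0641·(-3) + 0.3717·(-4) + 0.6922·3 = 2.8585.
u_3 = v_3 + 0.5145·q_1 − 2.8585·q_2 = (-1.8883, -3.0950, -5.1508, 1.3743).
r_{33} = ‖u_3‖ = 6.4470.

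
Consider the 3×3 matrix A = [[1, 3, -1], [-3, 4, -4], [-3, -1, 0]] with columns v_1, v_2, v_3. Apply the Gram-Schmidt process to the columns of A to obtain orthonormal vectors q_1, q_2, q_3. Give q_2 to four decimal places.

v_1 = (1, -3, -3); ‖v_1‖ = 4.3589, so q_1 = (0.2294, -0.6882, -0.6882).
q_1·v_2 = 0.2294·3 + (-0.6882)·4 + (-0.6882)·(-1) = -1.3765.
u_2 = v_2 + 1.3765·q_1 = (3.3158, 3.0526, -1.9474).
‖u_2‖ = 4.9097, so q_2 = (0.6754, 0.6218, -0.3966).

q_2 = (0.6754, 0.6218, -0.3966)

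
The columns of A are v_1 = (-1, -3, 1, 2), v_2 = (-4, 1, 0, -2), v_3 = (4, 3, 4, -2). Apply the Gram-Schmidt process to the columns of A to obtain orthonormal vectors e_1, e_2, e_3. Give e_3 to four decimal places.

e_1 = v_1/‖v_1‖ = (-1, -3, 1, 2)/3.8730 = (-0.2582, -0.7746, 0.2582, 0.5164).
r_{12} = e_1·v_2 = -0.7746.
u_2 = v_2 + 0.7746·e_1 = (-4.2000, 0.4000, 0.2000, -1.6000).
‖u_2‖ = 4.5166, so e_2 = (-0.9299, 0.0886, 0.0443, -0.3542).
r_{13} = e_1·v_3 = -3.3566; r_{23} = e_2·v_3 = -2.5683.
u_3 = v_3 + 3.3566·e_1 + 2.5683·e_2 = (0.7451, 0.6275, 4.9804, -1.1765).
‖u_3‖ = 5.2093, so e_3 = (0.1430, 0.1204, 0.9560, -0.2258).

e_3 = (0.1430, 0.1204, 0.9560, -0.2258)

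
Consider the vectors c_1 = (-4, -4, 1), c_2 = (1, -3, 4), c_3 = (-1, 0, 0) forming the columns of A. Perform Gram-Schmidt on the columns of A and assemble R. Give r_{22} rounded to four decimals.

e_1 = c_1/‖c_1‖ = (-4, -4, 1)/5.7446 = (-0.6963, -0.6963, 0.1741).
r_{12} = e_1·c_2 = 2.0889.
u_2 = c_2 − 2.0889·e_1 = (2.4545, -1.5455, 3.6364).
r_{22} = ‖u_2‖ = 4.6515.

r_{22} = 4.6515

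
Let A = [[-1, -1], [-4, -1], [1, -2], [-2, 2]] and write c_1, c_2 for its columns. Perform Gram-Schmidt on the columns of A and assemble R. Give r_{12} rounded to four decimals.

r_{12} = -0.2132

c_1 = (-1, -4, 1, -2); ‖c_1‖ = 4.6904, so e_1 = (-0.2132, -0.8528, 0.2132, -0.4264).
r_{12} = e_1·c_2 = -0.2132.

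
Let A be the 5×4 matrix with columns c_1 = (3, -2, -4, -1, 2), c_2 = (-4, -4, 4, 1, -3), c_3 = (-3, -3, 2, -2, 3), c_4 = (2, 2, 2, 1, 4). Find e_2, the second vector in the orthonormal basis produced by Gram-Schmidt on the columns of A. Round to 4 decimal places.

c_1 = (3, -2, -4, -1, 2); ‖c_1‖ = 5.8310, so e_1 = (0.5145, -0.3430, -0.6860, -0.1715, 0.3430).
e_1·c_2 = 0.5145·(-4) + (-0.3430)·(-4) + (-0.6860)·4 + (-0.1715)·1 + 0.3430·(-3) = -4.6305.
u_2 = c_2 + 4.6305·e_1 = (-1.6176, -5.5882, 0.8235, 0.2059, -1.4118).
‖u_2‖ = 6.0464, so e_2 = (-0.2675, -0.9242, 0.1362, 0.0341, -0.2335).

e_2 = (-0.2675, -0.9242, 0.1362, 0.0341, -0.2335)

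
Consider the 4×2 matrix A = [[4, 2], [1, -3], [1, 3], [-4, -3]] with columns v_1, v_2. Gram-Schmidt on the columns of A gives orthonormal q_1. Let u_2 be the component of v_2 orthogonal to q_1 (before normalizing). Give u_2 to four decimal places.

q_1 = v_1/‖v_1‖ = (4, 1, 1, -4)/5.8310 = (0.6860, 0.1715, 0.1715, -0.6860).
r_{12} = q_1·v_2 = 3.4300.
u_2 = v_2 − 3.4300·q_1 = (-0.3529, -3.5882, 2.4118, -0.6471).

u_2 = (-0.3529, -3.5882, 2.4118, -0.6471)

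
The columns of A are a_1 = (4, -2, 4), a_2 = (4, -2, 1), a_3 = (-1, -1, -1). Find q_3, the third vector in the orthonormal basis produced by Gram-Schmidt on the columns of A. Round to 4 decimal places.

q_3 = (-0.4472, -0.8944, 0.0000)

q_1 = a_1/‖a_1‖ = (4, -2, 4)/6.0000 = (0.6667, -0.3333, 0.6667).
r_{12} = q_1·a_2 = 4.0000.
u_2 = a_2 − 4.0000·q_1 = (1.3333, -0.6667, -1.6667).
‖u_2‖ = 2.2361, so q_2 = (0.5963, -0.2981, -0.7454).
r_{13} = q_1·a_3 = -1.0000; r_{23} = q_2·a_3 = 0.4472.
u_3 = a_3 + 1.0000·q_1 − 0.4472·q_2 = (-0.6000, -1.2000, 0.0000).
‖u_3‖ = 1.3416, so q_3 = (-0.4472, -0.8944, 0.0000).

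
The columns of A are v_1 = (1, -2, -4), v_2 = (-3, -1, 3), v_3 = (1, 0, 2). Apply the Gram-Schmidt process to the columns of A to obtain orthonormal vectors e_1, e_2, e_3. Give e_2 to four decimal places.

e_2 = (-0.7194, -0.6763, 0.1583)

e_1 = v_1/‖v_1‖ = (1, -2, -4)/4.5826 = (0.2182, -0.4364, -0.8729).
r_{12} = e_1·v_2 = -2.8368.
u_2 = v_2 + 2.8368·e_1 = (-2.3810, -2.2381, 0.5238).
‖u_2‖ = 3.3094, so e_2 = (-0.7194, -0.6763, 0.1583).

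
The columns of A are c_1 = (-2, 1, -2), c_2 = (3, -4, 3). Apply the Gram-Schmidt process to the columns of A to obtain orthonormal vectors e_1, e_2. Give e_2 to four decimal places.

e_2 = (-0.2357, -0.9428, -0.2357)

e_1 = c_1/‖c_1‖ = (-2, 1, -2)/3.0000 = (-0.6667, 0.3333, -0.6667).
r_{12} = e_1·c_2 = -5.3333.
u_2 = c_2 + 5.3333·e_1 = (-0.5556, -2.2222, -0.5556).
‖u_2‖ = 2.3570, so e_2 = (-0.2357, -0.9428, -0.2357).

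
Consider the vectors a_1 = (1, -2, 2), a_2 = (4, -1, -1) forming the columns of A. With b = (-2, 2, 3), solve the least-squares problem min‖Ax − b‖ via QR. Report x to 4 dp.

q_1 = a_1/‖a_1‖ = (1, -2, 2)/3.0000 = (0.3333, -0.6667, 0.6667).
r_{12} = q_1·a_2 = 1.3333.
u_2 = a_2 − 1.3333·q_1 = (3.5556, -0.1111, -1.8889).
‖u_2‖ = 4.0277, so q_2 = (0.8828, -0.0276, -0.4690).
Qᵀb = (0.0000, -3.2277).
Back-substitute: x_2 = -3.2277/4.0277 = -0.8014.
x_1 = (0.0000 − 1.3333·(-0.8014))/3.0000 = 0.3562.

x = (0.3562, -0.8014)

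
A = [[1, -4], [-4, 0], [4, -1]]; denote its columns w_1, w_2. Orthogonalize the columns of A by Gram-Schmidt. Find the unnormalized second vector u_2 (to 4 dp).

u_2 = (-3.7576, -0.9697, -0.0303)

e_1 = w_1/‖w_1‖ = (1, -4, 4)/5.7446 = (0.1741, -0.6963, 0.6963).
r_{12} = e_1·w_2 = -1.3926.
u_2 = w_2 + 1.3926·e_1 = (-3.7576, -0.9697, -0.0303).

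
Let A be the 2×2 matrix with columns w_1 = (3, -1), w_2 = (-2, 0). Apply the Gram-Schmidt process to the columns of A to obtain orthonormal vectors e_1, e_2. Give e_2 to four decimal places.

e_2 = (-0.3162, -0.9487)

w_1 = (3, -1); ‖w_1‖ = 3.1623, so e_1 = (0.9487, -0.3162).
e_1·w_2 = 0.9487·(-2) + (-0.3162)·0 = -1.8974.
u_2 = w_2 + 1.8974·e_1 = (-0.2000, -0.6000).
‖u_2‖ = 0.6325, so e_2 = (-0.3162, -0.9487).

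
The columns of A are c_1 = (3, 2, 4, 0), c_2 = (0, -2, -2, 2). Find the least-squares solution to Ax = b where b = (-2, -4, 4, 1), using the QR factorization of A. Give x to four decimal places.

q_1 = c_1/‖c_1‖ = (3, 2, 4, 0)/5.3852 = (0.5571, 0.3714, 0.7428, 0.0000).
r_{12} = q_1·c_2 = -2.2283.
u_2 = c_2 + 2.2283·q_1 = (1.2414, -1.1724, -0.3448, 2.0000).
‖u_2‖ = 2.6523, so q_2 = (0.4680, -0.4420, -0.1300, 0.7541).
Qᵀb = (0.3714, 1.0661).
Back-substitute: x_2 = 1.0661/2.6523 = 0.4020.
x_1 = (0.3714 + 2.2283·0.4020)/5.3852 = 0.2353.

x = (0.2353, 0.4020)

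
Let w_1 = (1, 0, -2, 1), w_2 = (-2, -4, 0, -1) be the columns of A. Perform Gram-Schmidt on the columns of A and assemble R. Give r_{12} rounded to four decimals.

r_{12} = -1.2247

w_1 = (1, 0, -2, 1); ‖w_1‖ = 2.4495, so q_1 = (0.4082, 0.0000, -0.8165, 0.4082).
r_{12} = q_1·w_2 = -1.2247.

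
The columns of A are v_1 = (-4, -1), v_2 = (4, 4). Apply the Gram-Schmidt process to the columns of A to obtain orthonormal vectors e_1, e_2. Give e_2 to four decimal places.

e_2 = (-0.2425, 0.9701)

v_1 = (-4, -1); ‖v_1‖ = 4.1231, so e_1 = (-0.9701, -0.2425).
e_1·v_2 = (-0.9701)·4 + (-0.2425)·4 = -4.8507.
u_2 = v_2 + 4.8507·e_1 = (-0.7059, 2.8235).
‖u_2‖ = 2.9104, so e_2 = (-0.2425, 0.9701).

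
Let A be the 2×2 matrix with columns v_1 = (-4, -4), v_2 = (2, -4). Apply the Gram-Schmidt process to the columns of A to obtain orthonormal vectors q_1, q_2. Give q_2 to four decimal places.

q_2 = (0.7071, -0.7071)

q_1 = v_1/‖v_1‖ = (-4, -4)/5.6569 = (-0.7071, -0.7071).
r_{12} = q_1·v_2 = 1.4142.
u_2 = v_2 − 1.4142·q_1 = (3.0000, -3.0000).
‖u_2‖ = 4.2426, so q_2 = (0.7071, -0.7071).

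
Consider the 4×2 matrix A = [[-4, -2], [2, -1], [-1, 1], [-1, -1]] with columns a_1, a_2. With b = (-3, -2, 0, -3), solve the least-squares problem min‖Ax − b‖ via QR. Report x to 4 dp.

q_1 = a_1/‖a_1‖ = (-4, 2, -1, -1)/4.6904 = (-0.8528, 0.4264, -0.2132, -0.2132).
r_{12} = q_1·a_2 = 1.2792.
u_2 = a_2 − 1.2792·q_1 = (-0.9091, -1.5455, 1.2727, -0.7273).
‖u_2‖ = 2.3160, so q_2 = (-0.3925, -0.6673, 0.5495, -0.3140).
Qᵀb = (2.3452, 3.4543).
Back-substitute: x_2 = 3.4543/2.3160 = 1.4915.
x_1 = (2.3452 − 1.2792·1.4915)/4.6904 = 0.0932.

x = (0.0932, 1.4915)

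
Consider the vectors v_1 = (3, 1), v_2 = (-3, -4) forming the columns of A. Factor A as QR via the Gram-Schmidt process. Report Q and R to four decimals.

Q = [[0.9487, 0.3162], [0.3162, -0.9487]], R = [[3.1623, -4.1110], [0.0000, 2.8460]]

v_1 = (3, 1); ‖v_1‖ = 3.1623, so e_1 = (0.9487, 0.3162).
e_1·v_2 = 0.9487·(-3) + 0.3162·(-4) = -4.1110.
u_2 = v_2 + 4.1110·e_1 = (0.9000, -2.7000).
‖u_2‖ = 2.8460, so e_2 = (0.3162, -0.9487).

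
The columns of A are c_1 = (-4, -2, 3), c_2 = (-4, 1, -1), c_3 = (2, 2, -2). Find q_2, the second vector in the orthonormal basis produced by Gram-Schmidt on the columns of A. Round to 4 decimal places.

q_2 = (-0.6677, 0.4729, -0.5749)

q_1 = c_1/‖c_1‖ = (-4, -2, 3)/5.3852 = (-0.7428, -0.3714, 0.5571).
r_{12} = q_1·c_2 = 2.0426.
u_2 = c_2 − 2.0426·q_1 = (-2.4828, 1.7586, -2.1379).
‖u_2‖ = 3.7185, so q_2 = (-0.6677, 0.4729, -0.5749).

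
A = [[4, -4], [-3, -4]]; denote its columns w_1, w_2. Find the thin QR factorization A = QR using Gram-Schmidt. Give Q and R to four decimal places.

w_1 = (4, -3); ‖w_1‖ = 5.0000, so q_1 = (0.8000, -0.6000).
q_1·w_2 = 0.8000·(-4) + (-0.6000)·(-4) = -0.8000.
u_2 = w_2 + 0.8000·q_1 = (-3.3600, -4.4800).
‖u_2‖ = 5.6000, so q_2 = (-0.6000, -0.8000).

Q = [[0.8000, -0.6000], [-0.6000, -0.8000]], R = [[5.0000, -0.8000], [0.0000, 5.6000]]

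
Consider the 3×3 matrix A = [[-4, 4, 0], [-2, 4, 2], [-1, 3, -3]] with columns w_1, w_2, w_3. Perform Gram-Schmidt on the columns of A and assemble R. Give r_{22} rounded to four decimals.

w_1 = (-4, -2, -1); ‖w_1‖ = 4.5826, so q_1 = (-0.8729, -0.4364, -0.2182).
q_1·w_2 = (-0.8729)·4 + (-0.4364)·4 + (-0.2182)·3 = -5.8919.
u_2 = w_2 + 5.8919·q_1 = (-1.1429, 1.4286, 1.7143).
r_{22} = ‖u_2‖ = 2.5071.

r_{22} = 2.5071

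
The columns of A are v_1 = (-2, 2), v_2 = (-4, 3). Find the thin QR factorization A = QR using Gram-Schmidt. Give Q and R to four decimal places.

e_1 = v_1/‖v_1‖ = (-2, 2)/2.8284 = (-0.7071, 0.7071).
r_{12} = e_1·v_2 = 4.9497.
u_2 = v_2 − 4.9497·e_1 = (-0.5000, -0.5000).
‖u_2‖ = 0.7071, so e_2 = (-0.7071, -0.7071).

Q = [[-0.7071, -0.7071], [0.7071, -0.7071]], R = [[2.8284, 4.9497], [0.0000, 0.7071]]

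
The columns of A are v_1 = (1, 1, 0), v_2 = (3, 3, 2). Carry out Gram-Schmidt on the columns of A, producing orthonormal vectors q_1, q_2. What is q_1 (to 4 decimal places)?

v_1 = (1, 1, 0); ‖v_1‖ = 1.4142, so q_1 = (0.7071, 0.7071, 0.0000).

q_1 = (0.7071, 0.7071, 0.0000)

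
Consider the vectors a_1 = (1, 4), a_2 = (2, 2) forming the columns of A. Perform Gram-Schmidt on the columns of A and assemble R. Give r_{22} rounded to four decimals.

r_{22} = 1.4552

a_1 = (1, 4); ‖a_1‖ = 4.1231, so q_1 = (0.2425, 0.9701).
q_1·a_2 = 0.2425·2 + 0.9701·2 = 2.4254.
u_2 = a_2 − 2.4254·q_1 = (1.4118, -0.3529).
r_{22} = ‖u_2‖ = 1.4552.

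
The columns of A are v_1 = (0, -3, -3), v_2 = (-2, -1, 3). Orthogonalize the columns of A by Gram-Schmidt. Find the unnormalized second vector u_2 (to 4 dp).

u_2 = (-2.0000, -2.0000, 2.0000)

v_1 = (0, -3, -3); ‖v_1‖ = 4.2426, so q_1 = (0.0000, -0.7071, -0.7071).
q_1·v_2 = 0.0000·(-2) + (-0.7071)·(-1) + (-0.7071)·3 = -1.4142.
u_2 = v_2 + 1.4142·q_1 = (-2.0000, -2.0000, 2.0000).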